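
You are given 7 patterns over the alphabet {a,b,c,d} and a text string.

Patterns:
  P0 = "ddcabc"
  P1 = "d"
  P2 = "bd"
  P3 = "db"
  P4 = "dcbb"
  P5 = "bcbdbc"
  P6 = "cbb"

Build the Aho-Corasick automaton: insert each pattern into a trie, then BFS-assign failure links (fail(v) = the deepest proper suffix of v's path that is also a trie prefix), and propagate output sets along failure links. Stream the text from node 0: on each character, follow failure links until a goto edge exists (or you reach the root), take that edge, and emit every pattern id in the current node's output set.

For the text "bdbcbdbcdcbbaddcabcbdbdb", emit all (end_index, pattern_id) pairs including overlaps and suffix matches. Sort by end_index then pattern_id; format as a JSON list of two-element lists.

Build automaton:
Trie nodes:
  n0 'ε': b→7 c→18 d→1
  n1 'd': b→9 c→10 d→2  ←P1
  n2 'dd': c→3
  n3 'ddc': a→4
  n4 'ddca': b→5
  n5 'ddcab': c→6
  n6 'ddcabc': ·  ←P0
  n7 'b': c→13 d→8
  n8 'bd': ·  ←P2
  n9 'db': ·  ←P3
  n10 'dc': b→11
  n11 'dcb': b→12
  n12 'dcbb': ·  ←P4
  n13 'bc': b→14
  n14 'bcb': d→15
  n15 'bcbd': b→16
  n16 'bcbdb': c→17
  n17 'bcbdbc': ·  ←P5
  n18 'c': b→19
  n19 'cb': b→20
  n20 'cbb': ·  ←P6

Failure links (BFS by depth):
  fail(1) 'd': from fail(0)=0 chase 'd': 0 ⇒ 0;  out={1}∪out(0)={1}
  fail(7) 'b': from fail(0)=0 chase 'b': 0 ⇒ 0;  out=∅∪out(0)=∅
  fail(18) 'c': from fail(0)=0 chase 'c': 0 ⇒ 0;  out=∅∪out(0)=∅
  fail(2) 'dd': from fail(1)=0 chase 'd': 0 ⇒ 1;  out=∅∪out(1)={1}
  fail(8) 'bd': from fail(7)=0 chase 'd': 0 ⇒ 1;  out={2}∪out(1)={1,2}
  fail(9) 'db': from fail(1)=0 chase 'b': 0 ⇒ 7;  out={3}∪out(7)={3}
  fail(10) 'dc': from fail(1)=0 chase 'c': 0 ⇒ 18;  out=∅∪out(18)=∅
  fail(13) 'bc': from fail(7)=0 chase 'c': 0 ⇒ 18;  out=∅∪out(18)=∅
  fail(19) 'cb': from fail(18)=0 chase 'b': 0 ⇒ 7;  out=∅∪out(7)=∅
  fail(3) 'ddc': from fail(2)=1 chase 'c': 1 ⇒ 10;  out=∅∪out(10)=∅
  fail(11) 'dcb': from fail(10)=18 chase 'b': 18 ⇒ 19;  out=∅∪out(19)=∅
  fail(14) 'bcb': from fail(13)=18 chase 'b': 18 ⇒ 19;  out=∅∪out(19)=∅
  fail(20) 'cbb': from fail(19)=7 chase 'b': 7→0 ⇒ 7;  out={6}∪out(7)={6}
  fail(4) 'ddca': from fail(3)=10 chase 'a': 10→18→0 ⇒ 0;  out=∅∪out(0)=∅
  fail(12) 'dcbb': from fail(11)=19 chase 'b': 19 ⇒ 20;  out={4}∪out(20)={4,6}
  fail(15) 'bcbd': from fail(14)=19 chase 'd': 19→7 ⇒ 8;  out=∅∪out(8)={1,2}
  fail(5) 'ddcab': from fail(4)=0 chase 'b': 0 ⇒ 7;  out=∅∪out(7)=∅
  fail(16) 'bcbdb': from fail(15)=8 chase 'b': 8→1 ⇒ 9;  out=∅∪out(9)={3}
  fail(6) 'ddcabc': from fail(5)=7 chase 'c': 7 ⇒ 13;  out={0}∪out(13)={0}
  fail(17) 'bcbdbc': from fail(16)=9 chase 'c': 9→7 ⇒ 13;  out={5}∪out(13)={5}

Text stream:
[0] read 'b'  n0⇒n7
[1] read 'd'  n7⇒n8  ** P1@[1:1],P2@[0:1]
[2] read 'b'  n8⇒n9 (fail-walked)  ** P3@[1:2]
[3] read 'c'  n9⇒n13 (fail-walked)
[4] read 'b'  n13⇒n14
[5] read 'd'  n14⇒n15  ** P1@[5:5],P2@[4:5]
[6] read 'b'  n15⇒n16  ** P3@[5:6]
[7] read 'c'  n16⇒n17  ** P5@[2:7]
[8] read 'd'  n17⇒n1 (fail-walked)  ** P1@[8:8]
[9] read 'c'  n1⇒n10
[10] read 'b'  n10⇒n11
[11] read 'b'  n11⇒n12  ** P4@[8:11],P6@[9:11]
[12] read 'a'  n12⇒n0 (fail-walked)
[13] read 'd'  n0⇒n1  ** P1@[13:13]
[14] read 'd'  n1⇒n2  ** P1@[14:14]
[15] read 'c'  n2⇒n3
[16] read 'a'  n3⇒n4
[17] read 'b'  n4⇒n5
[18] read 'c'  n5⇒n6  ** P0@[13:18]
[19] read 'b'  n6⇒n14 (fail-walked)
[20] read 'd'  n14⇒n15  ** P1@[20:20],P2@[19:20]
[21] read 'b'  n15⇒n16  ** P3@[20:21]
[22] read 'd'  n16⇒n8 (fail-walked)  ** P1@[22:22],P2@[21:22]
[23] read 'b'  n8⇒n9 (fail-walked)  ** P3@[22:23]

Result: [[1,1],[1,2],[2,3],[5,1],[5,2],[6,3],[7,5],[8,1],[11,4],[11,6],[13,1],[14,1],[18,0],[20,1],[20,2],[21,3],[22,1],[22,2],[23,3]]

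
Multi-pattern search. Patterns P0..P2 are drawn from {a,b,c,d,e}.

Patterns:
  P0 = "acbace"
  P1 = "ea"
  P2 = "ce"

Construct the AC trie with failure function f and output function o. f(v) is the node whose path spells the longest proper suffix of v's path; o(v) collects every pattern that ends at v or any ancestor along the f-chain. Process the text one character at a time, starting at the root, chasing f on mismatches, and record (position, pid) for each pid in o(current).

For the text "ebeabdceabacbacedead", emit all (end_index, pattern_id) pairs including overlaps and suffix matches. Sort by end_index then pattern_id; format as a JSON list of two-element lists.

Build automaton:
Trie (insert patterns):
  0='ε' goto a→1 c→9 e→7
  1='a' goto c→2
  2='ac' goto b→3
  3='acb' goto a→4
  4='acba' goto c→5
  5='acbac' goto e→6
  6='acbace' goto ·  [P0 ends]
  7='e' goto a→8
  8='ea' goto ·  [P1 ends]
  9='c' goto e→10
  10='ce' goto ·  [P2 ends]

Failure links (BFS by depth):
  n1('a'): parent n0 fail=0; on 'a' 0 → fail=0;  out ∅∪∅=∅
  n7('e'): parent n0 fail=0; on 'e' 0 → fail=0;  out ∅∪∅=∅
  n9('c'): parent n0 fail=0; on 'c' 0 → fail=0;  out ∅∪∅=∅
  n2('ac'): parent n1 fail=0; on 'c' 0 → fail=9;  out ∅∪∅=∅
  n8('ea'): parent n7 fail=0; on 'a' 0 → fail=1;  out {1}∪∅={1}
  n10('ce'): parent n9 fail=0; on 'e' 0 → fail=7;  out {2}∪∅={2}
  n3('acb'): parent n2 fail=9; on 'b' 9→0 → fail=0;  out ∅∪∅=∅
  n4('acba'): parent n3 fail=0; on 'a' 0 → fail=1;  out ∅∪∅=∅
  n5('acbac'): parent n4 fail=1; on 'c' 1 → fail=2;  out ∅∪∅=∅
  n6('acbace'): parent n5 fail=2; on 'e' 2→9 → fail=10;  out {0}∪{2}={0,2}

Text stream:
pos 0 'e': at 7
pos 1 'b': at 0 ·f
pos 2 'e': at 7
pos 3 'a': at 8  emit P1@[2:3]
pos 4 'b': at 0 ·f
pos 5 'd': at 0
pos 6 'c': at 9
pos 7 'e': at 10  emit P2@[6:7]
pos 8 'a': at 8 ·f  emit P1@[7:8]
pos 9 'b': at 0 ·f
pos 10 'a': at 1
pos 11 'c': at 2
pos 12 'b': at 3
pos 13 'a': at 4
pos 14 'c': at 5
pos 15 'e': at 6  emit P0@[10:15],P2@[14:15]
pos 16 'd': at 0 ·f
pos 17 'e': at 7
pos 18 'a': at 8  emit P1@[17:18]
pos 19 'd': at 0 ·f

Matches: [[3,1],[7,2],[8,1],[15,0],[15,2],[18,1]]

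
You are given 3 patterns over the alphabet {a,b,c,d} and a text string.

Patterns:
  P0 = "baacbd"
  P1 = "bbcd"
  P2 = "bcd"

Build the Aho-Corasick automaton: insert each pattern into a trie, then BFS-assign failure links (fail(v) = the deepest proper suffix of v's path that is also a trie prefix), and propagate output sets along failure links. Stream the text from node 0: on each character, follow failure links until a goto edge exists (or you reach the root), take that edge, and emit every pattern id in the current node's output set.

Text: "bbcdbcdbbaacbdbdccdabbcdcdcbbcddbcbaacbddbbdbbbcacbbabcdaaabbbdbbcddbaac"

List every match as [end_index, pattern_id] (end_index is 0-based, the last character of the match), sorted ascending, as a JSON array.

Build automaton:
Trie nodes:
  n0 'ε': b→1
  n1 'b': a→2 b→7 c→10
  n2 'ba': a→3
  n3 'baa': c→4
  n4 'baac': b→5
  n5 'baacb': d→6
  n6 'baacbd': ·  [P0 ends]
  n7 'bb': c→8
  n8 'bbc': d→9
  n9 'bbcd': ·  [P1 ends]
  n10 'bc': d→11
  n11 'bcd': ·  [P2 ends]

Failure links (BFS by depth):
  fail(1) 'b': from fail(0)=0 chase 'b': 0 ⇒ 0;  out=∅∪out(0)=∅
  fail(2) 'ba': from fail(1)=0 chase 'a': 0 ⇒ 0;  out=∅∪out(0)=∅
  fail(7) 'bb': from fail(1)=0 chase 'b': 0 ⇒ 1;  out=∅∪out(1)=∅
  fail(10) 'bc': from fail(1)=0 chase 'c': 0 ⇒ 0;  out=∅∪out(0)=∅
  fail(3) 'baa': from fail(2)=0 chase 'a': 0 ⇒ 0;  out=∅∪out(0)=∅
  fail(8) 'bbc': from fail(7)=1 chase 'c': 1 ⇒ 10;  out=∅∪out(10)=∅
  fail(11) 'bcd': from fail(10)=0 chase 'd': 0 ⇒ 0;  out={2}∪out(0)={2}
  fail(4) 'baac': from fail(3)=0 chase 'c': 0 ⇒ 0;  out=∅∪out(0)=∅
  fail(9) 'bbcd': from fail(8)=10 chase 'd': 10 ⇒ 11;  out={1}∪out(11)={1,2}
  fail(5) 'baacb': from fail(4)=0 chase 'b': 0 ⇒ 1;  out=∅∪out(1)=∅
  fail(6) 'baacbd': from fail(5)=1 chase 'd': 1→0 ⇒ 0;  out={0}∪out(0)={0}

Scan:
pos 0 'b': at 1
pos 1 'b': at 7
pos 2 'c': at 8
pos 3 'd': at 9  ** P1@[0:3],P2@[1:3]
pos 4 'b': at 1 ·f
pos 5 'c': at 10
pos 6 'd': at 11  ** P2@[4:6]
pos 7 'b': at 1 ·f
pos 8 'b': at 7
pos 9 'a': at 2 ·f
pos 10 'a': at 3
pos 11 'c': at 4
pos 12 'b': at 5
pos 13 'd': at 6  ** P0@[8:13]
pos 14 'b': at 1 ·f
pos 15 'd': at 0 ·f
pos 16 'c': at 0
pos 17 'c': at 0
pos 18 'd': at 0
pos 19 'a': at 0
pos 20 'b': at 1
pos 21 'b': at 7
pos 22 'c': at 8
pos 23 'd': at 9  ** P1@[20:23],P2@[21:23]
pos 24 'c': at 0 ·f
pos 25 'd': at 0
pos 26 'c': at 0
pos 27 'b': at 1
pos 28 'b': at 7
pos 29 'c': at 8
pos 30 'd': at 9  ** P1@[27:30],P2@[28:30]
pos 31 'd': at 0 ·f
pos 32 'b': at 1
pos 33 'c': at 10
pos 34 'b': at 1 ·f
pos 35 'a': at 2
pos 36 'a': at 3
pos 37 'c': at 4
pos 38 'b': at 5
pos 39 'd': at 6  ** P0@[34:39]
pos 40 'd': at 0 ·f
pos 41 'b': at 1
pos 42 'b': at 7
pos 43 'd': at 0 ·f
pos 44 'b': at 1
pos 45 'b': at 7
pos 46 'b': at 7 ·f
pos 47 'c': at 8
pos 48 'a': at 0 ·f
pos 49 'c': at 0
pos 50 'b': at 1
pos 51 'b': at 7
pos 52 'a': at 2 ·f
pos 53 'b': at 1 ·f
pos 54 'c': at 10
pos 55 'd': at 11  ** P2@[53:55]
pos 56 'a': at 0 ·f
pos 57 'a': at 0
pos 58 'a': at 0
pos 59 'b': at 1
pos 60 'b': at 7
pos 61 'b': at 7 ·f
pos 62 'd': at 0 ·f
pos 63 'b': at 1
pos 64 'b': at 7
pos 65 'c': at 8
pos 66 'd': at 9  ** P1@[63:66],P2@[64:66]
pos 67 'd': at 0 ·f
pos 68 'b': at 1
pos 69 'a': at 2
pos 70 'a': at 3
pos 71 'c': at 4

Matches: [[3,1],[3,2],[6,2],[13,0],[23,1],[23,2],[30,1],[30,2],[39,0],[55,2],[66,1],[66,2]]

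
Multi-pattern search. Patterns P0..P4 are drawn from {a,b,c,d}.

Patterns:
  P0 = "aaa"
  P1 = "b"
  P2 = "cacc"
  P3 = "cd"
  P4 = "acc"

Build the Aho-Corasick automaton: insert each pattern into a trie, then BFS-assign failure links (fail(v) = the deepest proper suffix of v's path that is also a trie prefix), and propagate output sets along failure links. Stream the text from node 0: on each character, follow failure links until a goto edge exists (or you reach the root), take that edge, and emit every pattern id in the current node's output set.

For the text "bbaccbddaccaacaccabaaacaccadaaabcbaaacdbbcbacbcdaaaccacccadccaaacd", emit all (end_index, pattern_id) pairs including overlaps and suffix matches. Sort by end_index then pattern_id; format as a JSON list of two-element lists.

Construct AC machine:
Trie nodes:
  n0 'ε': a→1 b→4 c→5
  n1 'a': a→2 c→10
  n2 'aa': a→3
  n3 'aaa': ·  ←P0
  n4 'b': ·  ←P1
  n5 'c': a→6 d→9
  n6 'ca': c→7
  n7 'cac': c→8
  n8 'cacc': ·  ←P2
  n9 'cd': ·  ←P3
  n10 'ac': c→11
  n11 'acc': ·  ←P4

Failure links (BFS by depth):
  n1('a'): parent n0 fail=0; on 'a' 0 → fail=0;  out ∅∪∅=∅
  n4('b'): parent n0 fail=0; on 'b' 0 → fail=0;  out {1}∪∅={1}
  n5('c'): parent n0 fail=0; on 'c' 0 → fail=0;  out ∅∪∅=∅
  n2('aa'): parent n1 fail=0; on 'a' 0 → fail=1;  out ∅∪∅=∅
  n6('ca'): parent n5 fail=0; on 'a' 0 → fail=1;  out ∅∪∅=∅
  n9('cd'): parent n5 fail=0; on 'd' 0 → fail=0;  out {3}∪∅={3}
  n10('ac'): parent n1 fail=0; on 'c' 0 → fail=5;  out ∅∪∅=∅
  n3('aaa'): parent n2 fail=1; on 'a' 1 → fail=2;  out {0}∪∅={0}
  n7('cac'): parent n6 fail=1; on 'c' 1 → fail=10;  out ∅∪∅=∅
  n11('acc'): parent n10 fail=5; on 'c' 5→0 → fail=5;  out {4}∪∅={4}
  n8('cacc'): parent n7 fail=10; on 'c' 10 → fail=11;  out {2}∪{4}={2,4}

Scan:
pos 0 'b': at 4  → match P1@[0:0]
pos 1 'b': at 4 (via fail)  → match P1@[1:1]
pos 2 'a': at 1 (via fail)
pos 3 'c': at 10
pos 4 'c': at 11  → match P4@[2:4]
pos 5 'b': at 4 (via fail)  → match P1@[5:5]
pos 6 'd': at 0 (via fail)
pos 7 'd': at 0
pos 8 'a': at 1
pos 9 'c': at 10
pos 10 'c': at 11  → match P4@[8:10]
pos 11 'a': at 6 (via fail)
pos 12 'a': at 2 (via fail)
pos 13 'c': at 10 (via fail)
pos 14 'a': at 6 (via fail)
pos 15 'c': at 7
pos 16 'c': at 8  → match P2@[13:16],P4@[14:16]
pos 17 'a': at 6 (via fail)
pos 18 'b': at 4 (via fail)  → match P1@[18:18]
pos 19 'a': at 1 (via fail)
pos 20 'a': at 2
pos 21 'a': at 3  → match P0@[19:21]
pos 22 'c': at 10 (via fail)
pos 23 'a': at 6 (via fail)
pos 24 'c': at 7
pos 25 'c': at 8  → match P2@[22:25],P4@[23:25]
pos 26 'a': at 6 (via fail)
pos 27 'd': at 0 (via fail)
pos 28 'a': at 1
pos 29 'a': at 2
pos 30 'a': at 3  → match P0@[28:30]
pos 31 'b': at 4 (via fail)  → match P1@[31:31]
pos 32 'c': at 5 (via fail)
pos 33 'b': at 4 (via fail)  → match P1@[33:33]
pos 34 'a': at 1 (via fail)
pos 35 'a': at 2
pos 36 'a': at 3  → match P0@[34:36]
pos 37 'c': at 10 (via fail)
pos 38 'd': at 9 (via fail)  → match P3@[37:38]
pos 39 'b': at 4 (via fail)  → match P1@[39:39]
pos 40 'b': at 4 (via fail)  → match P1@[40:40]
pos 41 'c': at 5 (via fail)
pos 42 'b': at 4 (via fail)  → match P1@[42:42]
pos 43 'a': at 1 (via fail)
pos 44 'c': at 10
pos 45 'b': at 4 (via fail)  → match P1@[45:45]
pos 46 'c': at 5 (via fail)
pos 47 'd': at 9  → match P3@[46:47]
pos 48 'a': at 1 (via fail)
pos 49 'a': at 2
pos 50 'a': at 3  → match P0@[48:50]
pos 51 'c': at 10 (via fail)
pos 52 'c': at 11  → match P4@[50:52]
pos 53 'a': at 6 (via fail)
pos 54 'c': at 7
pos 55 'c': at 8  → match P2@[52:55],P4@[53:55]
pos 56 'c': at 5 (via fail)
pos 57 'a': at 6
pos 58 'd': at 0 (via fail)
pos 59 'c': at 5
pos 60 'c': at 5 (via fail)
pos 61 'a': at 6
pos 62 'a': at 2 (via fail)
pos 63 'a': at 3  → match P0@[61:63]
pos 64 'c': at 10 (via fail)
pos 65 'd': at 9 (via fail)  → match P3@[64:65]

Result: [[0,1],[1,1],[4,4],[5,1],[10,4],[16,2],[16,4],[18,1],[21,0],[25,2],[25,4],[30,0],[31,1],[33,1],[36,0],[38,3],[39,1],[40,1],[42,1],[45,1],[47,3],[50,0],[52,4],[55,2],[55,4],[63,0],[65,3]]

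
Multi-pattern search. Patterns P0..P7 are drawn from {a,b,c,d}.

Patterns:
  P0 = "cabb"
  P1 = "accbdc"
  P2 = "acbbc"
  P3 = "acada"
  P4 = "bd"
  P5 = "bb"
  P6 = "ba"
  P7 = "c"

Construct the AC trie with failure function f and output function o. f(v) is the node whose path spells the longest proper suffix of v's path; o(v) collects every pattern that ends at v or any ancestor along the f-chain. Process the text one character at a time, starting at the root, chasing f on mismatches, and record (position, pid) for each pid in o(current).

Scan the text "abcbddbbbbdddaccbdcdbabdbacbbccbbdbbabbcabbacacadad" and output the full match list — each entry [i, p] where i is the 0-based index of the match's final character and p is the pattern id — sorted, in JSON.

Build:
Trie nodes:
  n0 'ε': a→5 b→17 c→1
  n1 'c': a→2  ←P7
  n2 'ca': b→3
  n3 'cab': b→4
  n4 'cabb': ·  ←P0
  n5 'a': c→6
  n6 'ac': a→14 b→11 c→7
  n7 'acc': b→8
  n8 'accb': d→9
  n9 'accbd': c→10
  n10 'accbdc': ·  ←P1
  n11 'acb': b→12
  n12 'acbb': c→13
  n13 'acbbc': ·  ←P2
  n14 'aca': d→15
  n15 'acad': a→16
  n16 'acada': ·  ←P3
  n17 'b': a→20 b→19 d→18
  n18 'bd': ·  ←P4
  n19 'bb': ·  ←P5
  n20 'ba': ·  ←P6

BFS fail/out derivation:
  fail(1) 'c': from fail(0)=0 chase 'c': 0 ⇒ 0;  out={7}∪out(0)={7}
  fail(5) 'a': from fail(0)=0 chase 'a': 0 ⇒ 0;  out=∅∪out(0)=∅
  fail(17) 'b': from fail(0)=0 chase 'b': 0 ⇒ 0;  out=∅∪out(0)=∅
  fail(2) 'ca': from fail(1)=0 chase 'a': 0 ⇒ 5;  out=∅∪out(5)=∅
  fail(6) 'ac': from fail(5)=0 chase 'c': 0 ⇒ 1;  out=∅∪out(1)={7}
  fail(18) 'bd': from fail(17)=0 chase 'd': 0 ⇒ 0;  out={4}∪out(0)={4}
  fail(19) 'bb': from fail(17)=0 chase 'b': 0 ⇒ 17;  out={5}∪out(17)={5}
  fail(20) 'ba': from fail(17)=0 chase 'a': 0 ⇒ 5;  out={6}∪out(5)={6}
  fail(3) 'cab': from fail(2)=5 chase 'b': 5→0 ⇒ 17;  out=∅∪out(17)=∅
  fail(7) 'acc': from fail(6)=1 chase 'c': 1→0 ⇒ 1;  out=∅∪out(1)={7}
  fail(11) 'acb': from fail(6)=1 chase 'b': 1→0 ⇒ 17;  out=∅∪out(17)=∅
  fail(14) 'aca': from fail(6)=1 chase 'a': 1 ⇒ 2;  out=∅∪out(2)=∅
  fail(4) 'cabb': from fail(3)=17 chase 'b': 17 ⇒ 19;  out={0}∪out(19)={0,5}
  fail(8) 'accb': from fail(7)=1 chase 'b': 1→0 ⇒ 17;  out=∅∪out(17)=∅
  fail(12) 'acbb': from fail(11)=17 chase 'b': 17 ⇒ 19;  out=∅∪out(19)={5}
  fail(15) 'acad': from fail(14)=2 chase 'd': 2→5→0 ⇒ 0;  out=∅∪out(0)=∅
  fail(9) 'accbd': from fail(8)=17 chase 'd': 17 ⇒ 18;  out=∅∪out(18)={4}
  fail(13) 'acbbc': from fail(12)=19 chase 'c': 19→17→0 ⇒ 1;  out={2}∪out(1)={2,7}
  fail(16) 'acada': from fail(15)=0 chase 'a': 0 ⇒ 5;  out={3}∪out(5)={3}
  fail(10) 'accbdc': from fail(9)=18 chase 'c': 18→0 ⇒ 1;  out={1}∪out(1)={1,7}

Text stream:
i=0 'a': node 0→5
i=1 'b': node 5→17 (via fail)
i=2 'c': node 17→1 (via fail)  → match P7@[2:2]
i=3 'b': node 1→17 (via fail)
i=4 'd': node 17→18  → match P4@[3:4]
i=5 'd': node 18→0 (via fail)
i=6 'b': node 0→17
i=7 'b': node 17→19  → match P5@[6:7]
i=8 'b': node 19→19 (via fail)  → match P5@[7:8]
i=9 'b': node 19→19 (via fail)  → match P5@[8:9]
i=10 'd': node 19→18 (via fail)  → match P4@[9:10]
i=11 'd': node 18→0 (via fail)
i=12 'd': node 0→0
i=13 'a': node 0→5
i=14 'c': node 5→6  → match P7@[14:14]
i=15 'c': node 6→7  → match P7@[15:15]
i=16 'b': node 7→8
i=17 'd': node 8→9  → match P4@[16:17]
i=18 'c': node 9→10  → match P1@[13:18],P7@[18:18]
i=19 'd': node 10→0 (via fail)
i=20 'b': node 0→17
i=21 'a': node 17→20  → match P6@[20:21]
i=22 'b': node 20→17 (via fail)
i=23 'd': node 17→18  → match P4@[22:23]
i=24 'b': node 18→17 (via fail)
i=25 'a': node 17→20  → match P6@[24:25]
i=26 'c': node 20→6 (via fail)  → match P7@[26:26]
i=27 'b': node 6→11
i=28 'b': node 11→12  → match P5@[27:28]
i=29 'c': node 12→13  → match P2@[25:29],P7@[29:29]
i=30 'c': node 13→1 (via fail)  → match P7@[30:30]
i=31 'b': node 1→17 (via fail)
i=32 'b': node 17→19  → match P5@[31:32]
i=33 'd': node 19→18 (via fail)  → match P4@[32:33]
i=34 'b': node 18→17 (via fail)
i=35 'b': node 17→19  → match P5@[34:35]
i=36 'a': node 19→20 (via fail)  → match P6@[35:36]
i=37 'b': node 20→17 (via fail)
i=38 'b': node 17→19  → match P5@[37:38]
i=39 'c': node 19→1 (via fail)  → match P7@[39:39]
i=40 'a': node 1→2
i=41 'b': node 2→3
i=42 'b': node 3→4  → match P0@[39:42],P5@[41:42]
i=43 'a': node 4→20 (via fail)  → match P6@[42:43]
i=44 'c': node 20→6 (via fail)  → match P7@[44:44]
i=45 'a': node 6→14
i=46 'c': node 14→6 (via fail)  → match P7@[46:46]
i=47 'a': node 6→14
i=48 'd': node 14→15
i=49 'a': node 15→16  → match P3@[45:49]
i=50 'd': node 16→0 (via fail)

All matches (sorted): [[2,7],[4,4],[7,5],[8,5],[9,5],[10,4],[14,7],[15,7],[17,4],[18,1],[18,7],[21,6],[23,4],[25,6],[26,7],[28,5],[29,2],[29,7],[30,7],[32,5],[33,4],[35,5],[36,6],[38,5],[39,7],[42,0],[42,5],[43,6],[44,7],[46,7],[49,3]]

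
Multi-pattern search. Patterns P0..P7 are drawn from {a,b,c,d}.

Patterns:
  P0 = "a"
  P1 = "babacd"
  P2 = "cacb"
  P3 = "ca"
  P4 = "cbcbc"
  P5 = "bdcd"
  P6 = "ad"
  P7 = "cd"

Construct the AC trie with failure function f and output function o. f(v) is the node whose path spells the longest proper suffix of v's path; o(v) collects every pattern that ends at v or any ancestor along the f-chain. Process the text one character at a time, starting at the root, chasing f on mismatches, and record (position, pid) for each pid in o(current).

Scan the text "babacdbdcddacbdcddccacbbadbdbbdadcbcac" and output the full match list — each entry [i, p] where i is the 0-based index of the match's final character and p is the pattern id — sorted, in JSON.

Build:
Trie nodes:
  0='ε' goto a→1 b→2 c→8
  1='a' goto d→19  [P0 ends]
  2='b' goto a→3 d→16
  3='ba' goto b→4
  4='bab' goto a→5
  5='baba' goto c→6
  6='babac' goto d→7
  7='babacd' goto ·  [P1 ends]
  8='c' goto a→9 b→12 d→20
  9='ca' goto c→10  [P3 ends]
  10='cac' goto b→11
  11='cacb' goto ·  [P2 ends]
  12='cb' goto c→13
  13='cbc' goto b→14
  14='cbcb' goto c→15
  15='cbcbc' goto ·  [P4 ends]
  16='bd' goto c→17
  17='bdc' goto d→18
  18='bdcd' goto ·  [P5 ends]
  19='ad' goto ·  [P6 ends]
  20='cd' goto ·  [P7 ends]

Failure links (BFS by depth):
  fail(1) 'a': from fail(0)=0 chase 'a': 0 ⇒ 0;  out={0}∪out(0)={0}
  fail(2) 'b': from fail(0)=0 chase 'b': 0 ⇒ 0;  out=∅∪out(0)=∅
  fail(8) 'c': from fail(0)=0 chase 'c': 0 ⇒ 0;  out=∅∪out(0)=∅
  fail(3) 'ba': from fail(2)=0 chase 'a': 0 ⇒ 1;  out=∅∪out(1)={0}
  fail(9) 'ca': from fail(8)=0 chase 'a': 0 ⇒ 1;  out={3}∪out(1)={0,3}
  fail(12) 'cb': from fail(8)=0 chase 'b': 0 ⇒ 2;  out=∅∪out(2)=∅
  fail(16) 'bd': from fail(2)=0 chase 'd': 0 ⇒ 0;  out=∅∪out(0)=∅
  fail(19) 'ad': from fail(1)=0 chase 'd': 0 ⇒ 0;  out={6}∪out(0)={6}
  fail(20) 'cd': from fail(8)=0 chase 'd': 0 ⇒ 0;  out={7}∪out(0)={7}
  fail(4) 'bab': from fail(3)=1 chase 'b': 1→0 ⇒ 2;  out=∅∪out(2)=∅
  fail(10) 'cac': from fail(9)=1 chase 'c': 1→0 ⇒ 8;  out=∅∪out(8)=∅
  fail(13) 'cbc': from fail(12)=2 chase 'c': 2→0 ⇒ 8;  out=∅∪out(8)=∅
  fail(17) 'bdc': from fail(16)=0 chase 'c': 0 ⇒ 8;  out=∅∪out(8)=∅
  fail(5) 'baba': from fail(4)=2 chase 'a': 2 ⇒ 3;  out=∅∪out(3)={0}
  fail(11) 'cacb': from fail(10)=8 chase 'b': 8 ⇒ 12;  out={2}∪out(12)={2}
  fail(14) 'cbcb': from fail(13)=8 chase 'b': 8 ⇒ 12;  out=∅∪out(12)=∅
  fail(18) 'bdcd': from fail(17)=8 chase 'd': 8 ⇒ 20;  out={5}∪out(20)={5,7}
  fail(6) 'babac': from fail(5)=3 chase 'c': 3→1→0 ⇒ 8;  out=∅∪out(8)=∅
  fail(15) 'cbcbc': from fail(14)=12 chase 'c': 12 ⇒ 13;  out={4}∪out(13)={4}
  fail(7) 'babacd': from fail(6)=8 chase 'd': 8 ⇒ 20;  out={1}∪out(20)={1,7}

Scan:
[0] read 'b'  n0⇒n2
[1] read 'a'  n2⇒n3  → match P0@[1:1]
[2] read 'b'  n3⇒n4
[3] read 'a'  n4⇒n5  → match P0@[3:3]
[4] read 'c'  n5⇒n6
[5] read 'd'  n6⇒n7  → match P1@[0:5],P7@[4:5]
[6] read 'b'  n7⇒n2 ·f
[7] read 'd'  n2⇒n16
[8] read 'c'  n16⇒n17
[9] read 'd'  n17⇒n18  → match P5@[6:9],P7@[8:9]
[10] read 'd'  n18⇒n0 ·f
[11] read 'a'  n0⇒n1  → match P0@[11:11]
[12] read 'c'  n1⇒n8 ·f
[13] read 'b'  n8⇒n12
[14] read 'd'  n12⇒n16 ·f
[15] read 'c'  n16⇒n17
[16] read 'd'  n17⇒n18  → match P5@[13:16],P7@[15:16]
[17] read 'd'  n18⇒n0 ·f
[18] read 'c'  n0⇒n8
[19] read 'c'  n8⇒n8 ·f
[20] read 'a'  n8⇒n9  → match P0@[20:20],P3@[19:20]
[21] read 'c'  n9⇒n10
[22] read 'b'  n10⇒n11  → match P2@[19:22]
[23] read 'b'  n11⇒n2 ·f
[24] read 'a'  n2⇒n3  → match P0@[24:24]
[25] read 'd'  n3⇒n19 ·f  → match P6@[24:25]
[26] read 'b'  n19⇒n2 ·f
[27] read 'd'  n2⇒n16
[28] read 'b'  n16⇒n2 ·f
[29] read 'b'  n2⇒n2 ·f
[30] read 'd'  n2⇒n16
[31] read 'a'  n16⇒n1 ·f  → match P0@[31:31]
[32] read 'd'  n1⇒n19  → match P6@[31:32]
[33] read 'c'  n19⇒n8 ·f
[34] read 'b'  n8⇒n12
[35] read 'c'  n12⇒n13
[36] read 'a'  n13⇒n9 ·f  → match P0@[36:36],P3@[35:36]
[37] read 'c'  n9⇒n10

Matches: [[1,0],[3,0],[5,1],[5,7],[9,5],[9,7],[11,0],[16,5],[16,7],[20,0],[20,3],[22,2],[24,0],[25,6],[31,0],[32,6],[36,0],[36,3]]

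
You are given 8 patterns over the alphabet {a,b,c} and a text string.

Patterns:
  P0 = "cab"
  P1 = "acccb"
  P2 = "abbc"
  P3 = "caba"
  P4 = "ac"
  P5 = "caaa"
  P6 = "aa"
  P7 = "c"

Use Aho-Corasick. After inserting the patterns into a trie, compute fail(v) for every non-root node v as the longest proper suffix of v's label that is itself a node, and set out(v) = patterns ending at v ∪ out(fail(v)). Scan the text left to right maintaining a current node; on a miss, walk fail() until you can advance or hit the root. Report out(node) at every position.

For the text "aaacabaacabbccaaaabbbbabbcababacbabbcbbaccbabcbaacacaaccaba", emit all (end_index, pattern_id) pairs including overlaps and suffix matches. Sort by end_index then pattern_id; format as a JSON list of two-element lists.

Construct AC machine:
Trie (insert patterns):
  n0 'ε': a→4 c→1
  n1 'c': a→2  [P7 ends]
  n2 'ca': a→13 b→3
  n3 'cab': a→12  [P0 ends]
  n4 'a': a→15 b→9 c→5
  n5 'ac': c→6  [P4 ends]
  n6 'acc': c→7
  n7 'accc': b→8
  n8 'acccb': ·  [P1 ends]
  n9 'ab': b→10
  n10 'abb': c→11
  n11 'abbc': ·  [P2 ends]
  n12 'caba': ·  [P3 ends]
  n13 'caa': a→14
  n14 'caaa': ·  [P5 ends]
  n15 'aa': ·  [P6 ends]

BFS fail/out derivation:
  fail(1) 'c': from fail(0)=0 chase 'c': 0 ⇒ 0;  out={7}∪out(0)={7}
  fail(4) 'a': from fail(0)=0 chase 'a': 0 ⇒ 0;  out=∅∪out(0)=∅
  fail(2) 'ca': from fail(1)=0 chase 'a': 0 ⇒ 4;  out=∅∪out(4)=∅
  fail(5) 'ac': from fail(4)=0 chase 'c': 0 ⇒ 1;  out={4}∪out(1)={4,7}
  fail(9) 'ab': from fail(4)=0 chase 'b': 0 ⇒ 0;  out=∅∪out(0)=∅
  fail(15) 'aa': from fail(4)=0 chase 'a': 0 ⇒ 4;  out={6}∪out(4)={6}
  fail(3) 'cab': from fail(2)=4 chase 'b': 4 ⇒ 9;  out={0}∪out(9)={0}
  fail(6) 'acc': from fail(5)=1 chase 'c': 1→0 ⇒ 1;  out=∅∪out(1)={7}
  fail(10) 'abb': from fail(9)=0 chase 'b': 0 ⇒ 0;  out=∅∪out(0)=∅
  fail(13) 'caa': from fail(2)=4 chase 'a': 4 ⇒ 15;  out=∅∪out(15)={6}
  fail(7) 'accc': from fail(6)=1 chase 'c': 1→0 ⇒ 1;  out=∅∪out(1)={7}
  fail(11) 'abbc': from fail(10)=0 chase 'c': 0 ⇒ 1;  out={2}∪out(1)={2,7}
  fail(12) 'caba': from fail(3)=9 chase 'a': 9→0 ⇒ 4;  out={3}∪out(4)={3}
  fail(14) 'caaa': from fail(13)=15 chase 'a': 15→4 ⇒ 15;  out={5}∪out(15)={5,6}
  fail(8) 'acccb': from fail(7)=1 chase 'b': 1→0 ⇒ 0;  out={1}∪out(0)={1}

Text stream:
i=0 'a': node 0→4
i=1 'a': node 4→15  ** P6@[0:1]
i=2 'a': node 15→15 (fail-walked)  ** P6@[1:2]
i=3 'c': node 15→5 (fail-walked)  ** P4@[2:3],P7@[3:3]
i=4 'a': node 5→2 (fail-walked)
i=5 'b': node 2→3  ** P0@[3:5]
i=6 'a': node 3→12  ** P3@[3:6]
i=7 'a': node 12→15 (fail-walked)  ** P6@[6:7]
i=8 'c': node 15→5 (fail-walked)  ** P4@[7:8],P7@[8:8]
i=9 'a': node 5→2 (fail-walked)
i=10 'b': node 2→3  ** P0@[8:10]
i=11 'b': node 3→10 (fail-walked)
i=12 'c': node 10→11  ** P2@[9:12],P7@[12:12]
i=13 'c': node 11→1 (fail-walked)  ** P7@[13:13]
i=14 'a': node 1→2
i=15 'a': node 2→13  ** P6@[14:15]
i=16 'a': node 13→14  ** P5@[13:16],P6@[15:16]
i=17 'a': node 14→15 (fail-walked)  ** P6@[16:17]
i=18 'b': node 15→9 (fail-walked)
i=19 'b': node 9→10
i=20 'b': node 10→0 (fail-walked)
i=21 'b': node 0→0
i=22 'a': node 0→4
i=23 'b': node 4→9
i=24 'b': node 9→10
i=25 'c': node 10→11  ** P2@[22:25],P7@[25:25]
i=26 'a': node 11→2 (fail-walked)
i=27 'b': node 2→3  ** P0@[25:27]
i=28 'a': node 3→12  ** P3@[25:28]
i=29 'b': node 12→9 (fail-walked)
i=30 'a': node 9→4 (fail-walked)
i=31 'c': node 4→5  ** P4@[30:31],P7@[31:31]
i=32 'b': node 5→0 (fail-walked)
i=33 'a': node 0→4
i=34 'b': node 4→9
i=35 'b': node 9→10
i=36 'c': node 10→11  ** P2@[33:36],P7@[36:36]
i=37 'b': node 11→0 (fail-walked)
i=38 'b': node 0→0
i=39 'a': node 0→4
i=40 'c': node 4→5  ** P4@[39:40],P7@[40:40]
i=41 'c': node 5→6  ** P7@[41:41]
i=42 'b': node 6→0 (fail-walked)
i=43 'a': node 0→4
i=44 'b': node 4→9
i=45 'c': node 9→1 (fail-walked)  ** P7@[45:45]
i=46 'b': node 1→0 (fail-walked)
i=47 'a': node 0→4
i=48 'a': node 4→15  ** P6@[47:48]
i=49 'c': node 15→5 (fail-walked)  ** P4@[48:49],P7@[49:49]
i=50 'a': node 5→2 (fail-walked)
i=51 'c': node 2→5 (fail-walked)  ** P4@[50:51],P7@[51:51]
i=52 'a': node 5→2 (fail-walked)
i=53 'a': node 2→13  ** P6@[52:53]
i=54 'c': node 13→5 (fail-walked)  ** P4@[53:54],P7@[54:54]
i=55 'c': node 5→6  ** P7@[55:55]
i=56 'a': node 6→2 (fail-walked)
i=57 'b': node 2→3  ** P0@[55:57]
i=58 'a': node 3→12  ** P3@[55:58]

All matches (sorted): [[1,6],[2,6],[3,4],[3,7],[5,0],[6,3],[7,6],[8,4],[8,7],[10,0],[12,2],[12,7],[13,7],[15,6],[16,5],[16,6],[17,6],[25,2],[25,7],[27,0],[28,3],[31,4],[31,7],[36,2],[36,7],[40,4],[40,7],[41,7],[45,7],[48,6],[49,4],[49,7],[51,4],[51,7],[53,6],[54,4],[54,7],[55,7],[57,0],[58,3]]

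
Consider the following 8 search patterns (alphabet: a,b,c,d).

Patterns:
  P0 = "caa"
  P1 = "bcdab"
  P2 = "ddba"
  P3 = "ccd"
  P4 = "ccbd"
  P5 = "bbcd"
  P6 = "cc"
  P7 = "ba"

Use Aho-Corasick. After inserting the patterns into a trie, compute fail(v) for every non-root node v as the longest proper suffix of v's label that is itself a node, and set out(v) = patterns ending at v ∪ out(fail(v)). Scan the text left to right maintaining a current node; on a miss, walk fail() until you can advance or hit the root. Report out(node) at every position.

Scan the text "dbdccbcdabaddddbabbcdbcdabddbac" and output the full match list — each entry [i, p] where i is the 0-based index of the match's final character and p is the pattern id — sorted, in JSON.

Build:
Trie nodes:
  0='ε' goto b→4 c→1 d→9
  1='c' goto a→2 c→13
  2='ca' goto a→3
  3='caa' goto ·  [P0 ends]
  4='b' goto a→20 b→17 c→5
  5='bc' goto d→6
  6='bcd' goto a→7
  7='bcda' goto b→8
  8='bcdab' goto ·  [P1 ends]
  9='d' goto d→10
  10='dd' goto b→11
  11='ddb' goto a→12
  12='ddba' goto ·  [P2 ends]
  13='cc' goto b→15 d→14  [P6 ends]
  14='ccd' goto ·  [P3 ends]
  15='ccb' goto d→16
  16='ccbd' goto ·  [P4 ends]
  17='bb' goto c→18
  18='bbc' goto d→19
  19='bbcd' goto ·  [P5 ends]
  20='ba' goto ·  [P7 ends]

Failure links (BFS by depth):
  fail(1) 'c': from fail(0)=0 chase 'c': 0 ⇒ 0;  out=∅∪out(0)=∅
  fail(4) 'b': from fail(0)=0 chase 'b': 0 ⇒ 0;  out=∅∪out(0)=∅
  fail(9) 'd': from fail(0)=0 chase 'd': 0 ⇒ 0;  out=∅∪out(0)=∅
  fail(2) 'ca': from fail(1)=0 chase 'a': 0 ⇒ 0;  out=∅∪out(0)=∅
  fail(5) 'bc': from fail(4)=0 chase 'c': 0 ⇒ 1;  out=∅∪out(1)=∅
  fail(10) 'dd': from fail(9)=0 chase 'd': 0 ⇒ 9;  out=∅∪out(9)=∅
  fail(13) 'cc': from fail(1)=0 chase 'c': 0 ⇒ 1;  out={6}∪out(1)={6}
  fail(17) 'bb': from fail(4)=0 chase 'b': 0 ⇒ 4;  out=∅∪out(4)=∅
  fail(20) 'ba': from fail(4)=0 chase 'a': 0 ⇒ 0;  out={7}∪out(0)={7}
  fail(3) 'caa': from fail(2)=0 chase 'a': 0 ⇒ 0;  out={0}∪out(0)={0}
  fail(6) 'bcd': from fail(5)=1 chase 'd': 1→0 ⇒ 9;  out=∅∪out(9)=∅
  fail(11) 'ddb': from fail(10)=9 chase 'b': 9→0 ⇒ 4;  out=∅∪out(4)=∅
  fail(14) 'ccd': from fail(13)=1 chase 'd': 1→0 ⇒ 9;  out={3}∪out(9)={3}
  fail(15) 'ccb': from fail(13)=1 chase 'b': 1→0 ⇒ 4;  out=∅∪out(4)=∅
  fail(18) 'bbc': from fail(17)=4 chase 'c': 4 ⇒ 5;  out=∅∪out(5)=∅
  fail(7) 'bcda': from fail(6)=9 chase 'a': 9→0 ⇒ 0;  out=∅∪out(0)=∅
  fail(12) 'ddba': from fail(11)=4 chase 'a': 4 ⇒ 20;  out={2}∪out(20)={2,7}
  fail(16) 'ccbd': from fail(15)=4 chase 'd': 4→0 ⇒ 9;  out={4}∪out(9)={4}
  fail(19) 'bbcd': from fail(18)=5 chase 'd': 5 ⇒ 6;  out={5}∪out(6)={5}
  fail(8) 'bcdab': from fail(7)=0 chase 'b': 0 ⇒ 4;  out={1}∪out(4)={1}

Text stream:
[0] read 'd'  n0⇒n9
[1] read 'b'  n9⇒n4 (fail-walked)
[2] read 'd'  n4⇒n9 (fail-walked)
[3] read 'c'  n9⇒n1 (fail-walked)
[4] read 'c'  n1⇒n13  emit P6@[3:4]
[5] read 'b'  n13⇒n15
[6] read 'c'  n15⇒n5 (fail-walked)
[7] read 'd'  n5⇒n6
[8] read 'a'  n6⇒n7
[9] read 'b'  n7⇒n8  emit P1@[5:9]
[10] read 'a'  n8⇒n20 (fail-walked)  emit P7@[9:10]
[11] read 'd'  n20⇒n9 (fail-walked)
[12] read 'd'  n9⇒n10
[13] read 'd'  n10⇒n10 (fail-walked)
[14] read 'd'  n10⇒n10 (fail-walked)
[15] read 'b'  n10⇒n11
[16] read 'a'  n11⇒n12  emit P2@[13:16],P7@[15:16]
[17] read 'b'  n12⇒n4 (fail-walked)
[18] read 'b'  n4⇒n17
[19] read 'c'  n17⇒n18
[20] read 'd'  n18⇒n19  emit P5@[17:20]
[21] read 'b'  n19⇒n4 (fail-walked)
[22] read 'c'  n4⇒n5
[23] read 'd'  n5⇒n6
[24] read 'a'  n6⇒n7
[25] read 'b'  n7⇒n8  emit P1@[21:25]
[26] read 'd'  n8⇒n9 (fail-walked)
[27] read 'd'  n9⇒n10
[28] read 'b'  n10⇒n11
[29] read 'a'  n11⇒n12  emit P2@[26:29],P7@[28:29]
[30] read 'c'  n12⇒n1 (fail-walked)

Matches: [[4,6],[9,1],[10,7],[16,2],[16,7],[20,5],[25,1],[29,2],[29,7]]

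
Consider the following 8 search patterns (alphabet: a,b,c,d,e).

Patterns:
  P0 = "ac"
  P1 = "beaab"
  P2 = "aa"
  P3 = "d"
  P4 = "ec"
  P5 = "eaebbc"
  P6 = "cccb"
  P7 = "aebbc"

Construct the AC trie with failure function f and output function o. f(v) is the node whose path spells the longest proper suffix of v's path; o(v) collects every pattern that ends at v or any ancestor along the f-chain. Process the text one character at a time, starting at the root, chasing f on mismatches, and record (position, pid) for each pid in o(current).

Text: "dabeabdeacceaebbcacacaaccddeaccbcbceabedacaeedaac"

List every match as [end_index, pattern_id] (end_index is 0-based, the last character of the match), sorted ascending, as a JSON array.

Build automaton:
Trie nodes:
  n0 'ε': a→1 b→3 c→17 d→9 e→10
  n1 'a': a→8 c→2 e→21
  n2 'ac': ·  ←P0
  n3 'b': e→4
  n4 'be': a→5
  n5 'bea': a→6
  n6 'beaa': b→7
  n7 'beaab': ·  ←P1
  n8 'aa': ·  ←P2
  n9 'd': ·  ←P3
  n10 'e': a→12 c→11
  n11 'ec': ·  ←P4
  n12 'ea': e→13
  n13 'eae': b→14
  n14 'eaeb': b→15
  n15 'eaebb': c→16
  n16 'eaebbc': ·  ←P5
  n17 'c': c→18
  n18 'cc': c→19
  n19 'ccc': b→20
  n20 'cccb': ·  ←P6
  n21 'ae': b→22
  n22 'aeb': b→23
  n23 'aebb': c→24
  n24 'aebbc': ·  ←P7

BFS fail/out derivation:
  n1('a'): parent n0 fail=0; on 'a' 0 → fail=0;  out ∅∪∅=∅
  n3('b'): parent n0 fail=0; on 'b' 0 → fail=0;  out ∅∪∅=∅
  n9('d'): parent n0 fail=0; on 'd' 0 → fail=0;  out {3}∪∅={3}
  n10('e'): parent n0 fail=0; on 'e' 0 → fail=0;  out ∅∪∅=∅
  n17('c'): parent n0 fail=0; on 'c' 0 → fail=0;  out ∅∪∅=∅
  n2('ac'): parent n1 fail=0; on 'c' 0 → fail=17;  out {0}∪∅={0}
  n4('be'): parent n3 fail=0; on 'e' 0 → fail=10;  out ∅∪∅=∅
  n8('aa'): parent n1 fail=0; on 'a' 0 → fail=1;  out {2}∪∅={2}
  n11('ec'): parent n10 fail=0; on 'c' 0 → fail=17;  out {4}∪∅={4}
  n12('ea'): parent n10 fail=0; on 'a' 0 → fail=1;  out ∅∪∅=∅
  n18('cc'): parent n17 fail=0; on 'c' 0 → fail=17;  out ∅∪∅=∅
  n21('ae'): parent n1 fail=0; on 'e' 0 → fail=10;  out ∅∪∅=∅
  n5('bea'): parent n4 fail=10; on 'a' 10 → fail=12;  out ∅∪∅=∅
  n13('eae'): parent n12 fail=1; on 'e' 1 → fail=21;  out ∅∪∅=∅
  n19('ccc'): parent n18 fail=17; on 'c' 17 → fail=18;  out ∅∪∅=∅
  n22('aeb'): parent n21 fail=10; on 'b' 10→0 → fail=3;  out ∅∪∅=∅
  n6('beaa'): parent n5 fail=12; on 'a' 12→1 → fail=8;  out ∅∪{2}={2}
  n14('eaeb'): parent n13 fail=21; on 'b' 21 → fail=22;  out ∅∪∅=∅
  n20('cccb'): parent n19 fail=18; on 'b' 18→17→0 → fail=3;  out {6}∪∅={6}
  n23('aebb'): parent n22 fail=3; on 'b' 3→0 → fail=3;  out ∅∪∅=∅
  n7('beaab'): parent n6 fail=8; on 'b' 8→1→0 → fail=3;  out {1}∪∅={1}
  n15('eaebb'): parent n14 fail=22; on 'b' 22 → fail=23;  out ∅∪∅=∅
  n24('aebbc'): parent n23 fail=3; on 'c' 3→0 → fail=17;  out {7}∪∅={7}
  n16('eaebbc'): parent n15 fail=23; on 'c' 23 → fail=24;  out {5}∪{7}={5,7}

Run:
[0] read 'd'  n0⇒n9  emit P3@[0:0]
[1] read 'a'  n9⇒n1 ·f
[2] read 'b'  n1⇒n3 ·f
[3] read 'e'  n3⇒n4
[4] read 'a'  n4⇒n5
[5] read 'b'  n5⇒n3 ·f
[6] read 'd'  n3⇒n9 ·f  emit P3@[6:6]
[7] read 'e'  n9⇒n10 ·f
[8] read 'a'  n10⇒n12
[9] read 'c'  n12⇒n2 ·f  emit P0@[8:9]
[10] read 'c'  n2⇒n18 ·f
[11] read 'e'  n18⇒n10 ·f
[12] read 'a'  n10⇒n12
[13] read 'e'  n12⇒n13
[14] read 'b'  n13⇒n14
[15] read 'b'  n14⇒n15
[16] read 'c'  n15⇒n16  emit P5@[11:16],P7@[12:16]
[17] read 'a'  n16⇒n1 ·f
[18] read 'c'  n1⇒n2  emit P0@[17:18]
[19] read 'a'  n2⇒n1 ·f
[20] read 'c'  n1⇒n2  emit P0@[19:20]
[21] read 'a'  n2⇒n1 ·f
[22] read 'a'  n1⇒n8  emit P2@[21:22]
[23] read 'c'  n8⇒n2 ·f  emit P0@[22:23]
[24] read 'c'  n2⇒n18 ·f
[25] read 'd'  n18⇒n9 ·f  emit P3@[25:25]
[26] read 'd'  n9⇒n9 ·f  emit P3@[26:26]
[27] read 'e'  n9⇒n10 ·f
[28] read 'a'  n10⇒n12
[29] read 'c'  n12⇒n2 ·f  emit P0@[28:29]
[30] read 'c'  n2⇒n18 ·f
[31] read 'b'  n18⇒n3 ·f
[32] read 'c'  n3⇒n17 ·f
[33] read 'b'  n17⇒n3 ·f
[34] read 'c'  n3⇒n17 ·f
[35] read 'e'  n17⇒n10 ·f
[36] read 'a'  n10⇒n12
[37] read 'b'  n12⇒n3 ·f
[38] read 'e'  n3⇒n4
[39] read 'd'  n4⇒n9 ·f  emit P3@[39:39]
[40] read 'a'  n9⇒n1 ·f
[41] read 'c'  n1⇒n2  emit P0@[40:41]
[42] read 'a'  n2⇒n1 ·f
[43] read 'e'  n1⇒n21
[44] read 'e'  n21⇒n10 ·f
[45] read 'd'  n10⇒n9 ·f  emit P3@[45:45]
[46] read 'a'  n9⇒n1 ·f
[47] read 'a'  n1⇒n8  emit P2@[46:47]
[48] read 'c'  n8⇒n2 ·f  emit P0@[47:48]

Matches: [[0,3],[6,3],[9,0],[16,5],[16,7],[18,0],[20,0],[22,2],[23,0],[25,3],[26,3],[29,0],[39,3],[41,0],[45,3],[47,2],[48,0]]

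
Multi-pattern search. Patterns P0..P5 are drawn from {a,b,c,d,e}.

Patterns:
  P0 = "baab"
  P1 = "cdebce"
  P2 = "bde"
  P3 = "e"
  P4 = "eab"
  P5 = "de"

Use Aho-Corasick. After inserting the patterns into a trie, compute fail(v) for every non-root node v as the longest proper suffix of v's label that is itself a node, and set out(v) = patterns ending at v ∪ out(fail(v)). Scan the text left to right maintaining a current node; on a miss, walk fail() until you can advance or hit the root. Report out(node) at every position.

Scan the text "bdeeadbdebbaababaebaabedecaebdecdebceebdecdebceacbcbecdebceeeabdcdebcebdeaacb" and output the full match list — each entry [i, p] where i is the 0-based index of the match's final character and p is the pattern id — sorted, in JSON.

Build:
Trie nodes:
  n0 'ε': b→1 c→5 d→16 e→13
  n1 'b': a→2 d→11
  n2 'ba': a→3
  n3 'baa': b→4
  n4 'baab': ·  ←P0
  n5 'c': d→6
  n6 'cd': e→7
  n7 'cde': b→8
  n8 'cdeb': c→9
  n9 'cdebc': e→10
  n10 'cdebce': ·  ←P1
  n11 'bd': e→12
  n12 'bde': ·  ←P2
  n13 'e': a→14  ←P3
  n14 'ea': b→15
  n15 'eab': ·  ←P4
  n16 'd': e→17
  n17 'de': ·  ←P5

BFS fail/out derivation:
  fail(1) 'b': from fail(0)=0 chase 'b': 0 ⇒ 0;  out=∅∪out(0)=∅
  fail(5) 'c': from fail(0)=0 chase 'c': 0 ⇒ 0;  out=∅∪out(0)=∅
  fail(13) 'e': from fail(0)=0 chase 'e': 0 ⇒ 0;  out={3}∪out(0)={3}
  fail(16) 'd': from fail(0)=0 chase 'd': 0 ⇒ 0;  out=∅∪out(0)=∅
  fail(2) 'ba': from fail(1)=0 chase 'a': 0 ⇒ 0;  out=∅∪out(0)=∅
  fail(6) 'cd': from fail(5)=0 chase 'd': 0 ⇒ 16;  out=∅∪out(16)=∅
  fail(11) 'bd': from fail(1)=0 chase 'd': 0 ⇒ 16;  out=∅∪out(16)=∅
  fail(14) 'ea': from fail(13)=0 chase 'a': 0 ⇒ 0;  out=∅∪out(0)=∅
  fail(17) 'de': from fail(16)=0 chase 'e': 0 ⇒ 13;  out={5}∪out(13)={3,5}
  fail(3) 'baa': from fail(2)=0 chase 'a': 0 ⇒ 0;  out=∅∪out(0)=∅
  fail(7) 'cde': from fail(6)=16 chase 'e': 16 ⇒ 17;  out=∅∪out(17)={3,5}
  fail(12) 'bde': from fail(11)=16 chase 'e': 16 ⇒ 17;  out={2}∪out(17)={2,3,5}
  fail(15) 'eab': from fail(14)=0 chase 'b': 0 ⇒ 1;  out={4}∪out(1)={4}
  fail(4) 'baab': from fail(3)=0 chase 'b': 0 ⇒ 1;  out={0}∪out(1)={0}
  fail(8) 'cdeb': from fail(7)=17 chase 'b': 17→13→0 ⇒ 1;  out=∅∪out(1)=∅
  fail(9) 'cdebc': from fail(8)=1 chase 'c': 1→0 ⇒ 5;  out=∅∪out(5)=∅
  fail(10) 'cdebce': from fail(9)=5 chase 'e': 5→0 ⇒ 13;  out={1}∪out(13)={1,3}

Run:
pos 0 'b': at 1
pos 1 'd': at 11
pos 2 'e': at 12  → match P2@[0:2],P3@[2:2],P5@[1:2]
pos 3 'e': at 13 (fail-walked)  → match P3@[3:3]
pos 4 'a': at 14
pos 5 'd': at 16 (fail-walked)
pos 6 'b': at 1 (fail-walked)
pos 7 'd': at 11
pos 8 'e': at 12  → match P2@[6:8],P3@[8:8],P5@[7:8]
pos 9 'b': at 1 (fail-walked)
pos 10 'b': at 1 (fail-walked)
pos 11 'a': at 2
pos 12 'a': at 3
pos 13 'b': at 4  → match P0@[10:13]
pos 14 'a': at 2 (fail-walked)
pos 15 'b': at 1 (fail-walked)
pos 16 'a': at 2
pos 17 'e': at 13 (fail-walked)  → match P3@[17:17]
pos 18 'b': at 1 (fail-walked)
pos 19 'a': at 2
pos 20 'a': at 3
pos 21 'b': at 4  → match P0@[18:21]
pos 22 'e': at 13 (fail-walked)  → match P3@[22:22]
pos 23 'd': at 16 (fail-walked)
pos 24 'e': at 17  → match P3@[24:24],P5@[23:24]
pos 25 'c': at 5 (fail-walked)
pos 26 'a': at 0 (fail-walked)
pos 27 'e': at 13  → match P3@[27:27]
pos 28 'b': at 1 (fail-walked)
pos 29 'd': at 11
pos 30 'e': at 12  → match P2@[28:30],P3@[30:30],P5@[29:30]
pos 31 'c': at 5 (fail-walked)
pos 32 'd': at 6
pos 33 'e': at 7  → match P3@[33:33],P5@[32:33]
pos 34 'b': at 8
pos 35 'c': at 9
pos 36 'e': at 10  → match P1@[31:36],P3@[36:36]
pos 37 'e': at 13 (fail-walked)  → match P3@[37:37]
pos 38 'b': at 1 (fail-walked)
pos 39 'd': at 11
pos 40 'e': at 12  → match P2@[38:40],P3@[40:40],P5@[39:40]
pos 41 'c': at 5 (fail-walked)
pos 42 'd': at 6
pos 43 'e': at 7  → match P3@[43:43],P5@[42:43]
pos 44 'b': at 8
pos 45 'c': at 9
pos 46 'e': at 10  → match P1@[41:46],P3@[46:46]
pos 47 'a': at 14 (fail-walked)
pos 48 'c': at 5 (fail-walked)
pos 49 'b': at 1 (fail-walked)
pos 50 'c': at 5 (fail-walked)
pos 51 'b': at 1 (fail-walked)
pos 52 'e': at 13 (fail-walked)  → match P3@[52:52]
pos 53 'c': at 5 (fail-walked)
pos 54 'd': at 6
pos 55 'e': at 7  → match P3@[55:55],P5@[54:55]
pos 56 'b': at 8
pos 57 'c': at 9
pos 58 'e': at 10  → match P1@[53:58],P3@[58:58]
pos 59 'e': at 13 (fail-walked)  → match P3@[59:59]
pos 60 'e': at 13 (fail-walked)  → match P3@[60:60]
pos 61 'a': at 14
pos 62 'b': at 15  → match P4@[60:62]
pos 63 'd': at 11 (fail-walked)
pos 64 'c': at 5 (fail-walked)
pos 65 'd': at 6
pos 66 'e': at 7  → match P3@[66:66],P5@[65:66]
pos 67 'b': at 8
pos 68 'c': at 9
pos 69 'e': at 10  → match P1@[64:69],P3@[69:69]
pos 70 'b': at 1 (fail-walked)
pos 71 'd': at 11
pos 72 'e': at 12  → match P2@[70:72],P3@[72:72],P5@[71:72]
pos 73 'a': at 14 (fail-walked)
pos 74 'a': at 0 (fail-walked)
pos 75 'c': at 5
pos 76 'b': at 1 (fail-walked)

Matches: [[2,2],[2,3],[2,5],[3,3],[8,2],[8,3],[8,5],[13,0],[17,3],[21,0],[22,3],[24,3],[24,5],[27,3],[30,2],[30,3],[30,5],[33,3],[33,5],[36,1],[36,3],[37,3],[40,2],[40,3],[40,5],[43,3],[43,5],[46,1],[46,3],[52,3],[55,3],[55,5],[58,1],[58,3],[59,3],[60,3],[62,4],[66,3],[66,5],[69,1],[69,3],[72,2],[72,3],[72,5]]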